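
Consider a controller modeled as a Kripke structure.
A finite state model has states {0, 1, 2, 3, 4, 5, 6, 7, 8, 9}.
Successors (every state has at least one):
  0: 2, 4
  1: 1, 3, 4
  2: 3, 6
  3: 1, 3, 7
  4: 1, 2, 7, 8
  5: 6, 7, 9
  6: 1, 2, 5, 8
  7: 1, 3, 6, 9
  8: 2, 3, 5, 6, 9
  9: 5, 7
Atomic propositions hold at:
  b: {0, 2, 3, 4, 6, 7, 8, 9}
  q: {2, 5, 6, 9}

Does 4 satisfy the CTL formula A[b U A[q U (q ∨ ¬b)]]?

No

Sat(¬b) = {1, 5}
Sat(q ∨ ¬b) = {1, 2, 5, 6, 9}
A[q U (q ∨ ¬b)]: least fixpoint, start Z0 = Sat((q ∨ ¬b)) = {1, 2, 5, 6, 9}, add states in Sat(q) with every successor in Z. Already a fixed point.
Sat(A[q U (q ∨ ¬b)]) = {1, 2, 5, 6, 9}
A[b U A[q U (q ∨ ¬b)]]: least fixpoint, start Z0 = Sat(A[q U (q ∨ ¬b)]) = {1, 2, 5, 6, 9}, add states in Sat(b) with every successor in Z. Already a fixed point.
Sat(A[b U A[q U (q ∨ ¬b)]]) = {1, 2, 5, 6, 9}
4 ∉ Sat(A[b U A[q U (q ∨ ¬b)]]) = {1, 2, 5, 6, 9}, so the formula does not hold at 4.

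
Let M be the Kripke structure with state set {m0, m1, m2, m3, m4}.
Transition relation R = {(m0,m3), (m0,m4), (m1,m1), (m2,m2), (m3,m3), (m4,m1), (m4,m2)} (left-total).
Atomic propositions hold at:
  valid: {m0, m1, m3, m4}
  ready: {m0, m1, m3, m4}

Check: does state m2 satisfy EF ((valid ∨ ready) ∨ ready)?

Sat(valid ∨ ready) = {m0, m1, m3, m4}
Sat((valid ∨ ready) ∨ ready) = {m0, m1, m3, m4}
EF ((valid ∨ ready) ∨ ready): least fixpoint, start Z0 = {m0, m1, m3, m4}, add states with some successor in Z. Already a fixed point.
Sat(EF ((valid ∨ ready) ∨ ready)) = {m0, m1, m3, m4}
m2 ∉ Sat(EF ((valid ∨ ready) ∨ ready)) = {m0, m1, m3, m4}, so the formula does not hold at m2.

No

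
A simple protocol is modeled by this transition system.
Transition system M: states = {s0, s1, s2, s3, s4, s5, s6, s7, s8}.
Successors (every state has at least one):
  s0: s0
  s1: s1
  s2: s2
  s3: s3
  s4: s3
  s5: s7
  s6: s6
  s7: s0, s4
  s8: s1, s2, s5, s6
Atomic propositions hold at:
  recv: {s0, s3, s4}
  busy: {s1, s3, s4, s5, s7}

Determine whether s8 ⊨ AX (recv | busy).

Sat(recv | busy) = {s0, s1, s3, s4, s5, s7}
Sat(AX (recv | busy)) = {s : every successor in {s0, s1, s3, s4, s5, s7}} = {s0, s1, s3, s4, s5, s7}
s8 ∉ Sat(AX (recv | busy)) = {s0, s1, s3, s4, s5, s7}, so the formula does not hold at s8.

No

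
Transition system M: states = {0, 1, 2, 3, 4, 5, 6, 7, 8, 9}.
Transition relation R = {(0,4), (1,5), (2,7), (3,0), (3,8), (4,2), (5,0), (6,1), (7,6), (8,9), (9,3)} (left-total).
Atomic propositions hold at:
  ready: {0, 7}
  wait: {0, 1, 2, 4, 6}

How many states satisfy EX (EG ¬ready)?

3

Sat(¬ready) = {1, 2, 3, 4, 5, 6, 8, 9}
EG ¬ready: greatest fixpoint, start Z0 = {1, 2, 3, 4, 5, 6, 8, 9}, keep only states in Sat with some successor in Z. Z1 = {1, 3, 4, 6, 8, 9}; Z2 = {3, 6, 8, 9}; Z3 = {3, 8, 9}; fixed.
Sat(EG ¬ready) = {3, 8, 9}
Sat(EX (EG ¬ready)) = {s : some successor in {3, 8, 9}} = {3, 8, 9}
|Sat(EX (EG ¬ready))| = |{3, 8, 9}| = 3.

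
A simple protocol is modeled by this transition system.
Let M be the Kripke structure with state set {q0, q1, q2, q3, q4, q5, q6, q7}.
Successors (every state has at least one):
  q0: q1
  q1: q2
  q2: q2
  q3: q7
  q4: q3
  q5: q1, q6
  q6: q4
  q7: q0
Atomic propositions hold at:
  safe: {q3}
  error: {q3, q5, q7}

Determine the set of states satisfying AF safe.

AF safe: least fixpoint, start Z0 = {q3}, add states with every successor in Z. Z1 = {q3, q4}; Z2 = {q3, q4, q6}; fixed.
Sat(AF safe) = {q3, q4, q6}

{q3, q4, q6}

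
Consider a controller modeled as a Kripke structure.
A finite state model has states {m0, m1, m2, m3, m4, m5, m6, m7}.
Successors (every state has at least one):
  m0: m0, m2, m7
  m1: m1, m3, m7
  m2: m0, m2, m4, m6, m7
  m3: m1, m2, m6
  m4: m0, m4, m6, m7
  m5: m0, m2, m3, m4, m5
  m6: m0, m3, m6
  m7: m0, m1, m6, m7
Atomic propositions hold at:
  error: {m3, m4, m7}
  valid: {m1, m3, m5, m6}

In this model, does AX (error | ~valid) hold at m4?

No

Sat(~valid) = {m0, m2, m4, m7}
Sat(error | ~valid) = {m0, m2, m3, m4, m7}
Sat(AX (error | ~valid)) = {s : every successor in {m0, m2, m3, m4, m7}} = {m0}
m4 ∉ Sat(AX (error | ~valid)) = {m0}, so the formula does not hold at m4.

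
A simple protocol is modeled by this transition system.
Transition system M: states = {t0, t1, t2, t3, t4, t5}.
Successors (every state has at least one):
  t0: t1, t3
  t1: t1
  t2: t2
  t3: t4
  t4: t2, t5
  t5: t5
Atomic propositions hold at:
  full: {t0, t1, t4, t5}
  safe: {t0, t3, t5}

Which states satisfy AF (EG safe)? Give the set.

EG safe: greatest fixpoint, start Z0 = {t0, t3, t5}, keep only states in Sat with some successor in Z. Z1 = {t0, t5}; Z2 = {t5}; fixed.
Sat(EG safe) = {t5}
AF (EG safe): least fixpoint, start Z0 = {t5}, add states with every successor in Z. Already a fixed point.
Sat(AF (EG safe)) = {t5}

{t5}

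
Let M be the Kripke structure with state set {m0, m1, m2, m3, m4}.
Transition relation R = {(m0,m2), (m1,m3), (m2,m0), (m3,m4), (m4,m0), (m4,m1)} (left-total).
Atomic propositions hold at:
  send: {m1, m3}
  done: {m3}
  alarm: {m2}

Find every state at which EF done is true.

EF done: least fixpoint, start Z0 = {m3}, add states with some successor in Z. Z1 = {m1, m3}; Z2 = {m1, m3, m4}; fixed.
Sat(EF done) = {m1, m3, m4}

{m1, m3, m4}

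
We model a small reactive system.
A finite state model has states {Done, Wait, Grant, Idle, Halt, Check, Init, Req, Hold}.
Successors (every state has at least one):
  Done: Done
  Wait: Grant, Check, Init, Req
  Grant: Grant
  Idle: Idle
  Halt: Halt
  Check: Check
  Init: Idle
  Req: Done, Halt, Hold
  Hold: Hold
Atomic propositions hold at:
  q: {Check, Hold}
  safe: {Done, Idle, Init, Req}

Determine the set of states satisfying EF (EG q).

EG q: greatest fixpoint, start Z0 = {Check, Hold}, keep only states in Sat with some successor in Z. Already a fixed point.
Sat(EG q) = {Check, Hold}
EF (EG q): least fixpoint, start Z0 = {Check, Hold}, add states with some successor in Z. Z1 = {Wait, Check, Req, Hold}; fixed.
Sat(EF (EG q)) = {Wait, Check, Req, Hold}

{Wait, Check, Req, Hold}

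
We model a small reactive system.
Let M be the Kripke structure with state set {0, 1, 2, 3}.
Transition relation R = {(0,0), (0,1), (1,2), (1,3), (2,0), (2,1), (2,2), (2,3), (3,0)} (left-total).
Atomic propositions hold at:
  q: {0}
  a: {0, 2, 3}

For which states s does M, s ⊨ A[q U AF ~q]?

{1, 2, 3}

Sat(~q) = {1, 2, 3}
AF ~q: least fixpoint, start Z0 = {1, 2, 3}, add states with every successor in Z. Already a fixed point.
Sat(AF ~q) = {1, 2, 3}
A[q U AF ~q]: least fixpoint, start Z0 = Sat(AF ~q) = {1, 2, 3}, add states in Sat(q) with every successor in Z. Already a fixed point.
Sat(A[q U AF ~q]) = {1, 2, 3}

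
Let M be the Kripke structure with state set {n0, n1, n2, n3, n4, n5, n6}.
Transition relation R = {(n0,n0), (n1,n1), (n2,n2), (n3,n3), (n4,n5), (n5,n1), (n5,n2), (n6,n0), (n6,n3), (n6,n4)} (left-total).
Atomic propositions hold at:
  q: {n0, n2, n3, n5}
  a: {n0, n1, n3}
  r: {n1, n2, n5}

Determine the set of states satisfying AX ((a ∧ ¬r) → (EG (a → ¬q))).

Sat(¬r) = {n0, n3, n4, n6}
Sat(a ∧ ¬r) = {n0, n3}
Sat(¬q) = {n1, n4, n6}
Sat(a → ¬q) = {n1, n2, n4, n5, n6}
EG (a → ¬q): greatest fixpoint, start Z0 = {n1, n2, n4, n5, n6}, keep only states in Sat with some successor in Z. Already a fixed point.
Sat(EG (a → ¬q)) = {n1, n2, n4, n5, n6}
Sat((a ∧ ¬r) → (EG (a → ¬q))) = {n1, n2, n4, n5, n6}
Sat(AX ((a ∧ ¬r) → (EG (a → ¬q)))) = {s : every successor in {n1, n2, n4, n5, n6}} = {n1, n2, n4, n5}

{n1, n2, n4, n5}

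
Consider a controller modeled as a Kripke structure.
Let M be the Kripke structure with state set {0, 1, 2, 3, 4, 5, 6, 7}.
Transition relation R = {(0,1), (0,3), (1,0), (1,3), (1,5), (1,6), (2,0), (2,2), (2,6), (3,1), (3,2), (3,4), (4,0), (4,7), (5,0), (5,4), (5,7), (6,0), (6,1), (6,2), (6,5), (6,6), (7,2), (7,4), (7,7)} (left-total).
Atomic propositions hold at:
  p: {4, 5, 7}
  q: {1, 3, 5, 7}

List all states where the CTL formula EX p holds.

Sat(EX p) = {s : some successor in {4, 5, 7}} = {1, 3, 4, 5, 6, 7}

{1, 3, 4, 5, 6, 7}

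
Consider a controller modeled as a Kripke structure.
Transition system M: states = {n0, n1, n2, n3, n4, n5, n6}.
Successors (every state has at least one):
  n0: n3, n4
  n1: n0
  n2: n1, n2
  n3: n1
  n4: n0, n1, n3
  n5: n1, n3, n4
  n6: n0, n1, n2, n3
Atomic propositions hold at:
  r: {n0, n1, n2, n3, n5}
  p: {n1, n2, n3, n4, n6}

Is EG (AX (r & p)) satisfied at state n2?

Yes

Sat(r & p) = {n1, n2, n3}
Sat(AX (r & p)) = {s : every successor in {n1, n2, n3}} = {n2, n3}
EG (AX (r & p)): greatest fixpoint, start Z0 = {n2, n3}, keep only states in Sat with some successor in Z. Z1 = {n2}; fixed.
Sat(EG (AX (r & p))) = {n2}
n2 ∈ Sat(EG (AX (r & p))) = {n2}, so the formula holds at n2.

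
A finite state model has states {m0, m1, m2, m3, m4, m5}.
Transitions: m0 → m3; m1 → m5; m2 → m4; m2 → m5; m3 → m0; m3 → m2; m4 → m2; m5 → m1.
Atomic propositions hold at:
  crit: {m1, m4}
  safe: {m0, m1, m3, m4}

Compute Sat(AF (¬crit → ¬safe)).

{m1, m2, m4, m5}

Sat(¬crit) = {m0, m2, m3, m5}
Sat(¬safe) = {m2, m5}
Sat(¬crit → ¬safe) = {m1, m2, m4, m5}
AF (¬crit → ¬safe): least fixpoint, start Z0 = {m1, m2, m4, m5}, add states with every successor in Z. Already a fixed point.
Sat(AF (¬crit → ¬safe)) = {m1, m2, m4, m5}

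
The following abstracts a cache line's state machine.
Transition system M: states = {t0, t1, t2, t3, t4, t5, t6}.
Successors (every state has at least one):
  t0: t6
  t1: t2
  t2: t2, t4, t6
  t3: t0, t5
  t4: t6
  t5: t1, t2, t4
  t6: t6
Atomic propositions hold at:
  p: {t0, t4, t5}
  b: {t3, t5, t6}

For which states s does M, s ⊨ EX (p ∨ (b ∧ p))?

Sat(b ∧ p) = {t5}
Sat(p ∨ (b ∧ p)) = {t0, t4, t5}
Sat(EX (p ∨ (b ∧ p))) = {s : some successor in {t0, t4, t5}} = {t2, t3, t5}

{t2, t3, t5}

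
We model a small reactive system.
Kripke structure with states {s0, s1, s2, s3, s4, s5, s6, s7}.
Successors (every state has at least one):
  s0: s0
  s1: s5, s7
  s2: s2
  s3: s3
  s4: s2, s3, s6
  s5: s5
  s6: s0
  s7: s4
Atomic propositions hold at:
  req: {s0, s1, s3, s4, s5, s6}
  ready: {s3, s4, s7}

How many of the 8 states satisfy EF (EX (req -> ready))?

Sat(req -> ready) = {s2, s3, s4, s7}
Sat(EX (req -> ready)) = {s : some successor in {s2, s3, s4, s7}} = {s1, s2, s3, s4, s7}
EF (EX (req -> ready)): least fixpoint, start Z0 = {s1, s2, s3, s4, s7}, add states with some successor in Z. Already a fixed point.
Sat(EF (EX (req -> ready))) = {s1, s2, s3, s4, s7}
|Sat(EF (EX (req -> ready)))| = |{s1, s2, s3, s4, s7}| = 5.

5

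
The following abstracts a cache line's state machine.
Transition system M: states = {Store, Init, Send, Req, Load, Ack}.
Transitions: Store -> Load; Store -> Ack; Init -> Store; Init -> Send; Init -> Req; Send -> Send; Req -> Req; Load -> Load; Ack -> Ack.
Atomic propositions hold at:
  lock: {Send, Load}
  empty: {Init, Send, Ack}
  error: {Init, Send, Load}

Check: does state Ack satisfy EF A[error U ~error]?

Yes

Sat(~error) = {Store, Req, Ack}
A[error U ~error]: least fixpoint, start Z0 = Sat(~error) = {Store, Req, Ack}, add states in Sat(error) with every successor in Z. Already a fixed point.
Sat(A[error U ~error]) = {Store, Req, Ack}
EF A[error U ~error]: least fixpoint, start Z0 = {Store, Req, Ack}, add states with some successor in Z. Z1 = {Store, Init, Req, Ack}; fixed.
Sat(EF A[error U ~error]) = {Store, Init, Req, Ack}
Ack ∈ Sat(EF A[error U ~error]) = {Store, Init, Req, Ack}, so the formula holds at Ack.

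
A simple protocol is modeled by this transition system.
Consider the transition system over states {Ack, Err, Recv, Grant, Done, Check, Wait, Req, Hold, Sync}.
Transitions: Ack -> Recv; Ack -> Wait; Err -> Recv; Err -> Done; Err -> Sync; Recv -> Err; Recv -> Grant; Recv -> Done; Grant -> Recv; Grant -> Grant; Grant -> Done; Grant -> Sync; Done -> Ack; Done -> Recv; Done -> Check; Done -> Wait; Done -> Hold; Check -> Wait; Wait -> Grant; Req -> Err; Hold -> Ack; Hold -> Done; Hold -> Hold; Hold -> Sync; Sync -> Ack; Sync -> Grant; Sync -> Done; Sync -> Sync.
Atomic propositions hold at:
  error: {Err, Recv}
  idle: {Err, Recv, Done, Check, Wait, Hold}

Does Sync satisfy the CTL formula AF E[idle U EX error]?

Sat(EX error) = {s : some successor in {Err, Recv}} = {Ack, Err, Recv, Grant, Done, Req}
E[idle U EX error]: least fixpoint, start Z0 = Sat(EX error) = {Ack, Err, Recv, Grant, Done, Req}, add states in Sat(idle) with some successor in Z. Z1 = {Ack, Err, Recv, Grant, Done, Wait, Req, Hold}; Z2 = {Ack, Err, Recv, Grant, Done, Check, Wait, Req, Hold}; fixed.
Sat(E[idle U EX error]) = {Ack, Err, Recv, Grant, Done, Check, Wait, Req, Hold}
AF E[idle U EX error]: least fixpoint, start Z0 = {Ack, Err, Recv, Grant, Done, Check, Wait, Req, Hold}, add states with every successor in Z. Already a fixed point.
Sat(AF E[idle U EX error]) = {Ack, Err, Recv, Grant, Done, Check, Wait, Req, Hold}
Sync ∉ Sat(AF E[idle U EX error]) = {Ack, Err, Recv, Grant, Done, Check, Wait, Req, Hold}, so the formula does not hold at Sync.

No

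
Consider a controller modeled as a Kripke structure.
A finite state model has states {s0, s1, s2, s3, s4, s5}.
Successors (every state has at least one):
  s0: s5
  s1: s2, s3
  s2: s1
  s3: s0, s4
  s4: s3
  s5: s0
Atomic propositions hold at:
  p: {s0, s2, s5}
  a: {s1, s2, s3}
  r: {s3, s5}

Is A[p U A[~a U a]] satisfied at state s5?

No

Sat(~a) = {s0, s4, s5}
A[~a U a]: least fixpoint, start Z0 = Sat(a) = {s1, s2, s3}, add states in Sat(~a) with every successor in Z. Z1 = {s1, s2, s3, s4}; fixed.
Sat(A[~a U a]) = {s1, s2, s3, s4}
A[p U A[~a U a]]: least fixpoint, start Z0 = Sat(A[~a U a]) = {s1, s2, s3, s4}, add states in Sat(p) with every successor in Z. Already a fixed point.
Sat(A[p U A[~a U a]]) = {s1, s2, s3, s4}
s5 ∉ Sat(A[p U A[~a U a]]) = {s1, s2, s3, s4}, so the formula does not hold at s5.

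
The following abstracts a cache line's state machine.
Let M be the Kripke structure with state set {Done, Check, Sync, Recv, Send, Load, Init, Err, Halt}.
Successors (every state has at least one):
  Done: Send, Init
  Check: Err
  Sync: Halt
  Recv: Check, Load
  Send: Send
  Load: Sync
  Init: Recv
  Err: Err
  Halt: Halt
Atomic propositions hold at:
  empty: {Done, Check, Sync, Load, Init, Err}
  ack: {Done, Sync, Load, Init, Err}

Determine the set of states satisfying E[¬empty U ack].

{Done, Sync, Recv, Load, Init, Err}

Sat(¬empty) = {Recv, Send, Halt}
E[¬empty U ack]: least fixpoint, start Z0 = Sat(ack) = {Done, Sync, Load, Init, Err}, add states in Sat(¬empty) with some successor in Z. Z1 = {Done, Sync, Recv, Load, Init, Err}; fixed.
Sat(E[¬empty U ack]) = {Done, Sync, Recv, Load, Init, Err}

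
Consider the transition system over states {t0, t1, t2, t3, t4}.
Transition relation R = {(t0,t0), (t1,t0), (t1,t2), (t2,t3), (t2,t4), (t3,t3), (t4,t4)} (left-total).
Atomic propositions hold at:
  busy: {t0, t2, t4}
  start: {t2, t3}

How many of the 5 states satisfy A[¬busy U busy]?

Sat(¬busy) = {t1, t3}
A[¬busy U busy]: least fixpoint, start Z0 = Sat(busy) = {t0, t2, t4}, add states in Sat(¬busy) with every successor in Z. Z1 = {t0, t1, t2, t4}; fixed.
Sat(A[¬busy U busy]) = {t0, t1, t2, t4}
|Sat(A[¬busy U busy])| = |{t0, t1, t2, t4}| = 4.

4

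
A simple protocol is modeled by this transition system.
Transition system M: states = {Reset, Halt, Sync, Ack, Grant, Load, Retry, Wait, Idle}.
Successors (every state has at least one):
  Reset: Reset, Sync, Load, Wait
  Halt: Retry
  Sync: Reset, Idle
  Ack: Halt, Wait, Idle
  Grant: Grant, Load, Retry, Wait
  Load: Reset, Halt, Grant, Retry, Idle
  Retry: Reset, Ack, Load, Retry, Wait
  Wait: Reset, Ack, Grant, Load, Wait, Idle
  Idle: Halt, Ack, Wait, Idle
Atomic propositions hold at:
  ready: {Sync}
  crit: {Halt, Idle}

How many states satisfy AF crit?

AF crit: least fixpoint, start Z0 = {Halt, Idle}, add states with every successor in Z. Already a fixed point.
Sat(AF crit) = {Halt, Idle}
|Sat(AF crit)| = |{Halt, Idle}| = 2.

2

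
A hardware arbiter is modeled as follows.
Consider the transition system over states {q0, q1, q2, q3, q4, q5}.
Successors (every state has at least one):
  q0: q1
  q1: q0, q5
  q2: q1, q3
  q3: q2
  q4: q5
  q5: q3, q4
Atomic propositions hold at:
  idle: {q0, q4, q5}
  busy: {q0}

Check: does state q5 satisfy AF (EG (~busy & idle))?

Yes

Sat(~busy) = {q1, q2, q3, q4, q5}
Sat(~busy & idle) = {q4, q5}
EG (~busy & idle): greatest fixpoint, start Z0 = {q4, q5}, keep only states in Sat with some successor in Z. Already a fixed point.
Sat(EG (~busy & idle)) = {q4, q5}
AF (EG (~busy & idle)): least fixpoint, start Z0 = {q4, q5}, add states with every successor in Z. Already a fixed point.
Sat(AF (EG (~busy & idle))) = {q4, q5}
q5 ∈ Sat(AF (EG (~busy & idle))) = {q4, q5}, so the formula holds at q5.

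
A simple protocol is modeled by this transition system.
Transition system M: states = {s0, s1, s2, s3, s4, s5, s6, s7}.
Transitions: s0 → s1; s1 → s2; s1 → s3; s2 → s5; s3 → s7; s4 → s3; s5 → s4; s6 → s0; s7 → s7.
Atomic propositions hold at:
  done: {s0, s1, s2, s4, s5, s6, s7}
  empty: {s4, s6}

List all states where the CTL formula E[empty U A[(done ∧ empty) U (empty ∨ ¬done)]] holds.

Sat(done ∧ empty) = {s4, s6}
Sat(¬done) = {s3}
Sat(empty ∨ ¬done) = {s3, s4, s6}
A[(done ∧ empty) U (empty ∨ ¬done)]: least fixpoint, start Z0 = Sat((empty ∨ ¬done)) = {s3, s4, s6}, add states in Sat(done ∧ empty) with every successor in Z. Already a fixed point.
Sat(A[(done ∧ empty) U (empty ∨ ¬done)]) = {s3, s4, s6}
E[empty U A[(done ∧ empty) U (empty ∨ ¬done)]]: least fixpoint, start Z0 = Sat(A[(done ∧ empty) U (empty ∨ ¬done)]) = {s3, s4, s6}, add states in Sat(empty) with some successor in Z. Already a fixed point.
Sat(E[empty U A[(done ∧ empty) U (empty ∨ ¬done)]]) = {s3, s4, s6}

{s3, s4, s6}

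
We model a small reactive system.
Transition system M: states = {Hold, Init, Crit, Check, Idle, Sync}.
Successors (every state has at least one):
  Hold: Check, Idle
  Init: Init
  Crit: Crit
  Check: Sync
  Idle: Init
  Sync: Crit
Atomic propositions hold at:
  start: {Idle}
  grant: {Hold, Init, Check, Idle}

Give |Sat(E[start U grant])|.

4

E[start U grant]: least fixpoint, start Z0 = Sat(grant) = {Hold, Init, Check, Idle}, add states in Sat(start) with some successor in Z. Already a fixed point.
Sat(E[start U grant]) = {Hold, Init, Check, Idle}
|Sat(E[start U grant])| = |{Hold, Init, Check, Idle}| = 4.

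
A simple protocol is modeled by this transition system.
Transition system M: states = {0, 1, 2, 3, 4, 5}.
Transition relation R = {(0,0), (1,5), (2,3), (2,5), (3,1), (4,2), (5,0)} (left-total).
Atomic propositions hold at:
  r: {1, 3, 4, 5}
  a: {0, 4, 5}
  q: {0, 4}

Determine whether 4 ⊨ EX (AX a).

No

Sat(AX a) = {s : every successor in {0, 4, 5}} = {0, 1, 5}
Sat(EX (AX a)) = {s : some successor in {0, 1, 5}} = {0, 1, 2, 3, 5}
4 ∉ Sat(EX (AX a)) = {0, 1, 2, 3, 5}, so the formula does not hold at 4.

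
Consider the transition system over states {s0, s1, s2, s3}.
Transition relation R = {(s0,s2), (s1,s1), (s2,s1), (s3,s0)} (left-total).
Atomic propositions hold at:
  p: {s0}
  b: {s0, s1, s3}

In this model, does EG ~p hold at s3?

Sat(~p) = {s1, s2, s3}
EG ~p: greatest fixpoint, start Z0 = {s1, s2, s3}, keep only states in Sat with some successor in Z. Z1 = {s1, s2}; fixed.
Sat(EG ~p) = {s1, s2}
s3 ∉ Sat(EG ~p) = {s1, s2}, so the formula does not hold at s3.

No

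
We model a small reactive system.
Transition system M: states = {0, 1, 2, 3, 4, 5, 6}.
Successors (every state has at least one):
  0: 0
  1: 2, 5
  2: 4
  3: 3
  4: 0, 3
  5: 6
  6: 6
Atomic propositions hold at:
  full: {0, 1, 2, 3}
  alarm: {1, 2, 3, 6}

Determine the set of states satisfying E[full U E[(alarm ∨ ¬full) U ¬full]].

{1, 2, 4, 5, 6}

Sat(¬full) = {4, 5, 6}
Sat(alarm ∨ ¬full) = {1, 2, 3, 4, 5, 6}
E[(alarm ∨ ¬full) U ¬full]: least fixpoint, start Z0 = Sat(¬full) = {4, 5, 6}, add states in Sat(alarm ∨ ¬full) with some successor in Z. Z1 = {1, 2, 4, 5, 6}; fixed.
Sat(E[(alarm ∨ ¬full) U ¬full]) = {1, 2, 4, 5, 6}
E[full U E[(alarm ∨ ¬full) U ¬full]]: least fixpoint, start Z0 = Sat(E[(alarm ∨ ¬full) U ¬full]) = {1, 2, 4, 5, 6}, add states in Sat(full) with some successor in Z. Already a fixed point.
Sat(E[full U E[(alarm ∨ ¬full) U ¬full]]) = {1, 2, 4, 5, 6}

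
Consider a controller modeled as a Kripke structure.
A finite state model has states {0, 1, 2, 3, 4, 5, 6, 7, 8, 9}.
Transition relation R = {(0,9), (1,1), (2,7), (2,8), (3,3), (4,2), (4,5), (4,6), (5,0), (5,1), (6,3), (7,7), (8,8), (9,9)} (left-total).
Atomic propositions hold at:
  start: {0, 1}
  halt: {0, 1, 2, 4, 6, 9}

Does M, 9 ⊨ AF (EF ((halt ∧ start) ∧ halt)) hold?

No

Sat(halt ∧ start) = {0, 1}
Sat((halt ∧ start) ∧ halt) = {0, 1}
EF ((halt ∧ start) ∧ halt): least fixpoint, start Z0 = {0, 1}, add states with some successor in Z. Z1 = {0, 1, 5}; Z2 = {0, 1, 4, 5}; fixed.
Sat(EF ((halt ∧ start) ∧ halt)) = {0, 1, 4, 5}
AF (EF ((halt ∧ start) ∧ halt)): least fixpoint, start Z0 = {0, 1, 4, 5}, add states with every successor in Z. Already a fixed point.
Sat(AF (EF ((halt ∧ start) ∧ halt))) = {0, 1, 4, 5}
9 ∉ Sat(AF (EF ((halt ∧ start) ∧ halt))) = {0, 1, 4, 5}, so the formula does not hold at 9.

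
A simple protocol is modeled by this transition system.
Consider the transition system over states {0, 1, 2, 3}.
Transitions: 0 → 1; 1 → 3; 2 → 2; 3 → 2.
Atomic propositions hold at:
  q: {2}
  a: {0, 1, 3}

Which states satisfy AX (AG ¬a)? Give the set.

{2, 3}

Sat(¬a) = {2}
AG ¬a: greatest fixpoint, start Z0 = {2}, keep only states in Sat with every successor in Z. Already a fixed point.
Sat(AG ¬a) = {2}
Sat(AX (AG ¬a)) = {s : every successor in {2}} = {2, 3}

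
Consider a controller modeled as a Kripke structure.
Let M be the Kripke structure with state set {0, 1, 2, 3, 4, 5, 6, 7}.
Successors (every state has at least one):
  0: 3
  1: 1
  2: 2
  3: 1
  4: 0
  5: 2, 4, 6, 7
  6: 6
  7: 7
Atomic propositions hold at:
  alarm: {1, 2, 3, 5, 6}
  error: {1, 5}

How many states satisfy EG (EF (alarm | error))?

7

Sat(alarm | error) = {1, 2, 3, 5, 6}
EF (alarm | error): least fixpoint, start Z0 = {1, 2, 3, 5, 6}, add states with some successor in Z. Z1 = {0, 1, 2, 3, 5, 6}; Z2 = {0, 1, 2, 3, 4, 5, 6}; fixed.
Sat(EF (alarm | error)) = {0, 1, 2, 3, 4, 5, 6}
EG (EF (alarm | error)): greatest fixpoint, start Z0 = {0, 1, 2, 3, 4, 5, 6}, keep only states in Sat with some successor in Z. Already a fixed point.
Sat(EG (EF (alarm | error))) = {0, 1, 2, 3, 4, 5, 6}
|Sat(EG (EF (alarm | error)))| = |{0, 1, 2, 3, 4, 5, 6}| = 7.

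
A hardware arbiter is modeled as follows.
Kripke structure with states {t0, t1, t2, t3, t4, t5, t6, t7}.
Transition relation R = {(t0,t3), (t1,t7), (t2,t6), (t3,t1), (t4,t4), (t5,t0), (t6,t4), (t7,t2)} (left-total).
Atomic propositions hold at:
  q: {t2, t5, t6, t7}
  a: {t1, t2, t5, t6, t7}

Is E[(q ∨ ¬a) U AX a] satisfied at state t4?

Sat(¬a) = {t0, t3, t4}
Sat(q ∨ ¬a) = {t0, t2, t3, t4, t5, t6, t7}
Sat(AX a) = {s : every successor in {t1, t2, t5, t6, t7}} = {t1, t2, t3, t7}
E[(q ∨ ¬a) U AX a]: least fixpoint, start Z0 = Sat(AX a) = {t1, t2, t3, t7}, add states in Sat(q ∨ ¬a) with some successor in Z. Z1 = {t0, t1, t2, t3, t7}; Z2 = {t0, t1, t2, t3, t5, t7}; fixed.
Sat(E[(q ∨ ¬a) U AX a]) = {t0, t1, t2, t3, t5, t7}
t4 ∉ Sat(E[(q ∨ ¬a) U AX a]) = {t0, t1, t2, t3, t5, t7}, so the formula does not hold at t4.

No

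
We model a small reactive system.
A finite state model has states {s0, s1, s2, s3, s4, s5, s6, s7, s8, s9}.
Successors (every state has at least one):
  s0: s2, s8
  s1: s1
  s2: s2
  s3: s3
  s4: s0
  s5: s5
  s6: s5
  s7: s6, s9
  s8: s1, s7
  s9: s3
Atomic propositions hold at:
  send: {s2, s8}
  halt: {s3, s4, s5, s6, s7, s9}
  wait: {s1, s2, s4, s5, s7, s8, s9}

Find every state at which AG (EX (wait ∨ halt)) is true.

{s0, s1, s2, s3, s5, s6, s7, s8, s9}

Sat(wait ∨ halt) = {s1, s2, s3, s4, s5, s6, s7, s8, s9}
Sat(EX (wait ∨ halt)) = {s : some successor in {s1, s2, s3, s4, s5, s6, s7, s8, s9}} = {s0, s1, s2, s3, s5, s6, s7, s8, s9}
AG (EX (wait ∨ halt)): greatest fixpoint, start Z0 = {s0, s1, s2, s3, s5, s6, s7, s8, s9}, keep only states in Sat with every successor in Z. Already a fixed point.
Sat(AG (EX (wait ∨ halt))) = {s0, s1, s2, s3, s5, s6, s7, s8, s9}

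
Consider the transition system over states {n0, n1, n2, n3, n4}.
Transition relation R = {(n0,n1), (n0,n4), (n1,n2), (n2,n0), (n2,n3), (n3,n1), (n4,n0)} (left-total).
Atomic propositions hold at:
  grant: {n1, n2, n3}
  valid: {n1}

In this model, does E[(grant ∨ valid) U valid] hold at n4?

No

Sat(grant ∨ valid) = {n1, n2, n3}
E[(grant ∨ valid) U valid]: least fixpoint, start Z0 = Sat(valid) = {n1}, add states in Sat(grant ∨ valid) with some successor in Z. Z1 = {n1, n3}; Z2 = {n1, n2, n3}; fixed.
Sat(E[(grant ∨ valid) U valid]) = {n1, n2, n3}
n4 ∉ Sat(E[(grant ∨ valid) U valid]) = {n1, n2, n3}, so the formula does not hold at n4.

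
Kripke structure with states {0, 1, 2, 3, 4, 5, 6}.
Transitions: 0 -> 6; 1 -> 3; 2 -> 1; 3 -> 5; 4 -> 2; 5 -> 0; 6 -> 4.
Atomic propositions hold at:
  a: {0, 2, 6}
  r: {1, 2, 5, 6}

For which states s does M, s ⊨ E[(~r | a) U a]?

{0, 2, 4, 6}

Sat(~r) = {0, 3, 4}
Sat(~r | a) = {0, 2, 3, 4, 6}
E[(~r | a) U a]: least fixpoint, start Z0 = Sat(a) = {0, 2, 6}, add states in Sat(~r | a) with some successor in Z. Z1 = {0, 2, 4, 6}; fixed.
Sat(E[(~r | a) U a]) = {0, 2, 4, 6}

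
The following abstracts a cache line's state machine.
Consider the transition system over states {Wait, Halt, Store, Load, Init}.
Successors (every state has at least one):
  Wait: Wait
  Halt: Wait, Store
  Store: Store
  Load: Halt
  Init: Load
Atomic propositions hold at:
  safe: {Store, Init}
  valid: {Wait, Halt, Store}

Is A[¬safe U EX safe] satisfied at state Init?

Sat(¬safe) = {Wait, Halt, Load}
Sat(EX safe) = {s : some successor in {Store, Init}} = {Halt, Store}
A[¬safe U EX safe]: least fixpoint, start Z0 = Sat(EX safe) = {Halt, Store}, add states in Sat(¬safe) with every successor in Z. Z1 = {Halt, Store, Load}; fixed.
Sat(A[¬safe U EX safe]) = {Halt, Store, Load}
Init ∉ Sat(A[¬safe U EX safe]) = {Halt, Store, Load}, so the formula does not hold at Init.

No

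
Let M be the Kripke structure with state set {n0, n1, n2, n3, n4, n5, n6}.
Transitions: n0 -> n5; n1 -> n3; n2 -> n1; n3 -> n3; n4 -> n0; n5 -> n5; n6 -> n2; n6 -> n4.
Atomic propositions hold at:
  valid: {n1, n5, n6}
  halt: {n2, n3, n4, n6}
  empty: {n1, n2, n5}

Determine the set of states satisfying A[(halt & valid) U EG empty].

Sat(halt & valid) = {n6}
EG empty: greatest fixpoint, start Z0 = {n1, n2, n5}, keep only states in Sat with some successor in Z. Z1 = {n2, n5}; Z2 = {n5}; fixed.
Sat(EG empty) = {n5}
A[(halt & valid) U EG empty]: least fixpoint, start Z0 = Sat(EG empty) = {n5}, add states in Sat(halt & valid) with every successor in Z. Already a fixed point.
Sat(A[(halt & valid) U EG empty]) = {n5}

{n5}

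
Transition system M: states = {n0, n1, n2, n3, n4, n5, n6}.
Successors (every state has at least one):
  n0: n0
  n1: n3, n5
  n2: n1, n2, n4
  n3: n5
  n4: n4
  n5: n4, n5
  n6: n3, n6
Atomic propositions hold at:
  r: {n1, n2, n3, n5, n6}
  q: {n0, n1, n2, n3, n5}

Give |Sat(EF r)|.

EF r: least fixpoint, start Z0 = {n1, n2, n3, n5, n6}, add states with some successor in Z. Already a fixed point.
Sat(EF r) = {n1, n2, n3, n5, n6}
|Sat(EF r)| = |{n1, n2, n3, n5, n6}| = 5.

5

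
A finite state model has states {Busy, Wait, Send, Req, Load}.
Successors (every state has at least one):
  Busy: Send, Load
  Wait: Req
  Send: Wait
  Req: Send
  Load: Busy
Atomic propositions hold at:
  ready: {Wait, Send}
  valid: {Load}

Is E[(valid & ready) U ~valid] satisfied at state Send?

Sat(valid & ready) = ∅
Sat(~valid) = {Busy, Wait, Send, Req}
E[(valid & ready) U ~valid]: least fixpoint, start Z0 = Sat(~valid) = {Busy, Wait, Send, Req}, add states in Sat(valid & ready) with some successor in Z. Already a fixed point.
Sat(E[(valid & ready) U ~valid]) = {Busy, Wait, Send, Req}
Send ∈ Sat(E[(valid & ready) U ~valid]) = {Busy, Wait, Send, Req}, so the formula holds at Send.

Yes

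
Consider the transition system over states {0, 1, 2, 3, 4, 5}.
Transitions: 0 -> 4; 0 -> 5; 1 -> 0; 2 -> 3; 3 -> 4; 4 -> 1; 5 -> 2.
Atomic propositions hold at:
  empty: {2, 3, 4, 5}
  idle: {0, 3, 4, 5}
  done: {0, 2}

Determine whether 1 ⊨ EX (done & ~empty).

Yes

Sat(~empty) = {0, 1}
Sat(done & ~empty) = {0}
Sat(EX (done & ~empty)) = {s : some successor in {0}} = {1}
1 ∈ Sat(EX (done & ~empty)) = {1}, so the formula holds at 1.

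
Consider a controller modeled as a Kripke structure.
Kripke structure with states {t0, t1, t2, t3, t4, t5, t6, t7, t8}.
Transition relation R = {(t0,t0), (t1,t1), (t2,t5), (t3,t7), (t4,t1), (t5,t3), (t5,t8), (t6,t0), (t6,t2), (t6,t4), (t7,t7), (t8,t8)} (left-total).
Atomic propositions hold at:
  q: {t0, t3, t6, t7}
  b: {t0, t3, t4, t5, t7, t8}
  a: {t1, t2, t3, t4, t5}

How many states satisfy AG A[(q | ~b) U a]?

2

Sat(~b) = {t1, t2, t6}
Sat(q | ~b) = {t0, t1, t2, t3, t6, t7}
A[(q | ~b) U a]: least fixpoint, start Z0 = Sat(a) = {t1, t2, t3, t4, t5}, add states in Sat(q | ~b) with every successor in Z. Already a fixed point.
Sat(A[(q | ~b) U a]) = {t1, t2, t3, t4, t5}
AG A[(q | ~b) U a]: greatest fixpoint, start Z0 = {t1, t2, t3, t4, t5}, keep only states in Sat with every successor in Z. Z1 = {t1, t2, t4}; Z2 = {t1, t4}; fixed.
Sat(AG A[(q | ~b) U a]) = {t1, t4}
|Sat(AG A[(q | ~b) U a])| = |{t1, t4}| = 2.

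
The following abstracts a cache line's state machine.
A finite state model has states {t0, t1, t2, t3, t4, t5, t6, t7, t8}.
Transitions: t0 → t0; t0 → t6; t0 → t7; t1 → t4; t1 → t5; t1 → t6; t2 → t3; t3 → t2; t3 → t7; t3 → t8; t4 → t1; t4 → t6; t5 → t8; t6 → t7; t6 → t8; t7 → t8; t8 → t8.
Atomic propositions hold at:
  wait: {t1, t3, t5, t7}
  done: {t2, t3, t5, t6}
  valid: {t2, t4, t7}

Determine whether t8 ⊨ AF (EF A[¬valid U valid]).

No

Sat(¬valid) = {t0, t1, t3, t5, t6, t8}
A[¬valid U valid]: least fixpoint, start Z0 = Sat(valid) = {t2, t4, t7}, add states in Sat(¬valid) with every successor in Z. Already a fixed point.
Sat(A[¬valid U valid]) = {t2, t4, t7}
EF A[¬valid U valid]: least fixpoint, start Z0 = {t2, t4, t7}, add states with some successor in Z. Z1 = {t0, t1, t2, t3, t4, t6, t7}; fixed.
Sat(EF A[¬valid U valid]) = {t0, t1, t2, t3, t4, t6, t7}
AF (EF A[¬valid U valid]): least fixpoint, start Z0 = {t0, t1, t2, t3, t4, t6, t7}, add states with every successor in Z. Already a fixed point.
Sat(AF (EF A[¬valid U valid])) = {t0, t1, t2, t3, t4, t6, t7}
t8 ∉ Sat(AF (EF A[¬valid U valid])) = {t0, t1, t2, t3, t4, t6, t7}, so the formula does not hold at t8.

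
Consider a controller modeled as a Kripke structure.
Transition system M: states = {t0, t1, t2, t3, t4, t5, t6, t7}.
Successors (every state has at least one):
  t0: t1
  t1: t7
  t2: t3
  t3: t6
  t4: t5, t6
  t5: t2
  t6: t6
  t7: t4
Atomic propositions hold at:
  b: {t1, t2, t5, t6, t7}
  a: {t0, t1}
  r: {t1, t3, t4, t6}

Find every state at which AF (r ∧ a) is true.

Sat(r ∧ a) = {t1}
AF (r ∧ a): least fixpoint, start Z0 = {t1}, add states with every successor in Z. Z1 = {t0, t1}; fixed.
Sat(AF (r ∧ a)) = {t0, t1}

{t0, t1}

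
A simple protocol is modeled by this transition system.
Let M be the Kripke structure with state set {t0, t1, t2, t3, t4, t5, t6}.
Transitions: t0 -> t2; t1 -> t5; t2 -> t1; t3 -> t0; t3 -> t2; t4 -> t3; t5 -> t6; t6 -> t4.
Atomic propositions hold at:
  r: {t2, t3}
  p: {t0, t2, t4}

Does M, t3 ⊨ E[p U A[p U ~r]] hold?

Sat(~r) = {t0, t1, t4, t5, t6}
A[p U ~r]: least fixpoint, start Z0 = Sat(~r) = {t0, t1, t4, t5, t6}, add states in Sat(p) with every successor in Z. Z1 = {t0, t1, t2, t4, t5, t6}; fixed.
Sat(A[p U ~r]) = {t0, t1, t2, t4, t5, t6}
E[p U A[p U ~r]]: least fixpoint, start Z0 = Sat(A[p U ~r]) = {t0, t1, t2, t4, t5, t6}, add states in Sat(p) with some successor in Z. Already a fixed point.
Sat(E[p U A[p U ~r]]) = {t0, t1, t2, t4, t5, t6}
t3 ∉ Sat(E[p U A[p U ~r]]) = {t0, t1, t2, t4, t5, t6}, so the formula does not hold at t3.

No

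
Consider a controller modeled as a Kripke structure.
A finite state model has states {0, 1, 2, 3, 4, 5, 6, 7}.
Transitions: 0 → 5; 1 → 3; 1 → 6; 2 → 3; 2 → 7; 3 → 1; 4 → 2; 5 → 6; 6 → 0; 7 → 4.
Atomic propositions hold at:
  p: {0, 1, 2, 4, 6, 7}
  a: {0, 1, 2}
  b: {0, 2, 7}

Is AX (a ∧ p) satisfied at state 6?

Yes

Sat(a ∧ p) = {0, 1, 2}
Sat(AX (a ∧ p)) = {s : every successor in {0, 1, 2}} = {3, 4, 6}
6 ∈ Sat(AX (a ∧ p)) = {3, 4, 6}, so the formula holds at 6.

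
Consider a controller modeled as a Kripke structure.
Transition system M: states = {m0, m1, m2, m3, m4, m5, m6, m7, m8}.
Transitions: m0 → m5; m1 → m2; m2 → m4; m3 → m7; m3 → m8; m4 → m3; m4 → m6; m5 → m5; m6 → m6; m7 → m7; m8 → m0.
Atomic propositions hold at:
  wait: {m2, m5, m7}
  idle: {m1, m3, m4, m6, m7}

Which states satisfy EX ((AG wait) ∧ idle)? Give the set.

{m3, m7}

AG wait: greatest fixpoint, start Z0 = {m2, m5, m7}, keep only states in Sat with every successor in Z. Z1 = {m5, m7}; fixed.
Sat(AG wait) = {m5, m7}
Sat((AG wait) ∧ idle) = {m7}
Sat(EX ((AG wait) ∧ idle)) = {s : some successor in {m7}} = {m3, m7}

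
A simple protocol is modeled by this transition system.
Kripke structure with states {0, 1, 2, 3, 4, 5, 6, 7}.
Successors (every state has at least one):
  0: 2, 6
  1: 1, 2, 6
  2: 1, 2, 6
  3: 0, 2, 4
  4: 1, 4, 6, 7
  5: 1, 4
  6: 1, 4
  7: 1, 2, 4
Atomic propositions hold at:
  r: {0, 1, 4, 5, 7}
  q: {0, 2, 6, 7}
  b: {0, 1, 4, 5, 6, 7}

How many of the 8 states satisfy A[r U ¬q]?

Sat(¬q) = {1, 3, 4, 5}
A[r U ¬q]: least fixpoint, start Z0 = Sat(¬q) = {1, 3, 4, 5}, add states in Sat(r) with every successor in Z. Already a fixed point.
Sat(A[r U ¬q]) = {1, 3, 4, 5}
|Sat(A[r U ¬q])| = |{1, 3, 4, 5}| = 4.

4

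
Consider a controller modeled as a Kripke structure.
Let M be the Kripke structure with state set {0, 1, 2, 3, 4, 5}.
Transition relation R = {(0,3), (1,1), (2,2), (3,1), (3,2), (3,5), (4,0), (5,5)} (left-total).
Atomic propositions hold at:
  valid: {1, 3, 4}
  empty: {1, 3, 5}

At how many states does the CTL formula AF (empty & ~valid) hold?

Sat(~valid) = {0, 2, 5}
Sat(empty & ~valid) = {5}
AF (empty & ~valid): least fixpoint, start Z0 = {5}, add states with every successor in Z. Already a fixed point.
Sat(AF (empty & ~valid)) = {5}
|Sat(AF (empty & ~valid))| = |{5}| = 1.

1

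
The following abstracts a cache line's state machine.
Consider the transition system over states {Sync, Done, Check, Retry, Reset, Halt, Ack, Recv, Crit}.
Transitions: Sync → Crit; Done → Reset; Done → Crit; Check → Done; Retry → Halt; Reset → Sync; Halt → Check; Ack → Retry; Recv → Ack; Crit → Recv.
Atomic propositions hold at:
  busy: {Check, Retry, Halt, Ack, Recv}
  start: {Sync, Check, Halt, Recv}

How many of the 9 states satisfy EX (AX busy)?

6

Sat(AX busy) = {s : every successor in {Check, Retry, Halt, Ack, Recv}} = {Retry, Halt, Ack, Recv, Crit}
Sat(EX (AX busy)) = {s : some successor in {Retry, Halt, Ack, Recv, Crit}} = {Sync, Done, Retry, Ack, Recv, Crit}
|Sat(EX (AX busy))| = |{Sync, Done, Retry, Ack, Recv, Crit}| = 6.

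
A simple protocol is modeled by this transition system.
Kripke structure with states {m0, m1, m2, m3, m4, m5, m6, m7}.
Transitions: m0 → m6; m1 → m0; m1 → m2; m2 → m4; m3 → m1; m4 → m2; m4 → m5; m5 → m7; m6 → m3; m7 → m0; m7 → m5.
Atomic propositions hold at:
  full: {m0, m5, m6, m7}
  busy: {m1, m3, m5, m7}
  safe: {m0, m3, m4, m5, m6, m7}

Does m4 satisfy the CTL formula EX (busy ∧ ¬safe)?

Sat(¬safe) = {m1, m2}
Sat(busy ∧ ¬safe) = {m1}
Sat(EX (busy ∧ ¬safe)) = {s : some successor in {m1}} = {m3}
m4 ∉ Sat(EX (busy ∧ ¬safe)) = {m3}, so the formula does not hold at m4.

No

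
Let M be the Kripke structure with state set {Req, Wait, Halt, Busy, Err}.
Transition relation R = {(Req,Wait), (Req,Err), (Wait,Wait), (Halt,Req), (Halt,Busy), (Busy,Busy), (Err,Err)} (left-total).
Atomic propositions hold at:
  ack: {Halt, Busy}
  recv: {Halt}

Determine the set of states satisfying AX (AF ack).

{Busy}

AF ack: least fixpoint, start Z0 = {Halt, Busy}, add states with every successor in Z. Already a fixed point.
Sat(AF ack) = {Halt, Busy}
Sat(AX (AF ack)) = {s : every successor in {Halt, Busy}} = {Busy}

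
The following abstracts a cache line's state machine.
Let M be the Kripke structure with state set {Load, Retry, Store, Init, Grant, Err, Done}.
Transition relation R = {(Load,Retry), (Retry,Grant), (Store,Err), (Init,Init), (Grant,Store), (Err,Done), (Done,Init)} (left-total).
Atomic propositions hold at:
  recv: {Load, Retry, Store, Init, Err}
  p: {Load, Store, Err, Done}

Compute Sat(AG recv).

{Init}

AG recv: greatest fixpoint, start Z0 = {Load, Retry, Store, Init, Err}, keep only states in Sat with every successor in Z. Z1 = {Load, Store, Init}; Z2 = {Init}; fixed.
Sat(AG recv) = {Init}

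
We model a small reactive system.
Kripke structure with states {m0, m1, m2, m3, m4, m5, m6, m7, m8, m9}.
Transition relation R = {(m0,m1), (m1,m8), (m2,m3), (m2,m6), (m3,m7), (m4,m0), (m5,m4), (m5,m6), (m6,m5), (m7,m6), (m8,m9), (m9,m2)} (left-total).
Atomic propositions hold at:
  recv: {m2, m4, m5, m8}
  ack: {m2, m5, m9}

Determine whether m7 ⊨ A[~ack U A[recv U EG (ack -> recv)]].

Yes

Sat(~ack) = {m0, m1, m3, m4, m6, m7, m8}
Sat(ack -> recv) = {m0, m1, m2, m3, m4, m5, m6, m7, m8}
EG (ack -> recv): greatest fixpoint, start Z0 = {m0, m1, m2, m3, m4, m5, m6, m7, m8}, keep only states in Sat with some successor in Z. Z1 = {m0, m1, m2, m3, m4, m5, m6, m7}; Z2 = {m0, m2, m3, m4, m5, m6, m7}; Z3 = {m2, m3, m4, m5, m6, m7}; Z4 = {m2, m3, m5, m6, m7}; fixed.
Sat(EG (ack -> recv)) = {m2, m3, m5, m6, m7}
A[recv U EG (ack -> recv)]: least fixpoint, start Z0 = Sat(EG (ack -> recv)) = {m2, m3, m5, m6, m7}, add states in Sat(recv) with every successor in Z. Already a fixed point.
Sat(A[recv U EG (ack -> recv)]) = {m2, m3, m5, m6, m7}
A[~ack U A[recv U EG (ack -> recv)]]: least fixpoint, start Z0 = Sat(A[recv U EG (ack -> recv)]) = {m2, m3, m5, m6, m7}, add states in Sat(~ack) with every successor in Z. Already a fixed point.
Sat(A[~ack U A[recv U EG (ack -> recv)]]) = {m2, m3, m5, m6, m7}
m7 ∈ Sat(A[~ack U A[recv U EG (ack -> recv)]]) = {m2, m3, m5, m6, m7}, so the formula holds at m7.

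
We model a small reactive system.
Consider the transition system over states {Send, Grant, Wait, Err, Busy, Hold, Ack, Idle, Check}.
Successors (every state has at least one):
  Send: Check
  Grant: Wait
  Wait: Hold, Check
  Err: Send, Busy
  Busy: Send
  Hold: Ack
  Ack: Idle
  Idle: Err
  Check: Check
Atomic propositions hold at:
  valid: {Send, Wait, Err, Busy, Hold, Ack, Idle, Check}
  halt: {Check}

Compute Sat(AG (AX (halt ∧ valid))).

{Send, Check}

Sat(halt ∧ valid) = {Check}
Sat(AX (halt ∧ valid)) = {s : every successor in {Check}} = {Send, Check}
AG (AX (halt ∧ valid)): greatest fixpoint, start Z0 = {Send, Check}, keep only states in Sat with every successor in Z. Already a fixed point.
Sat(AG (AX (halt ∧ valid))) = {Send, Check}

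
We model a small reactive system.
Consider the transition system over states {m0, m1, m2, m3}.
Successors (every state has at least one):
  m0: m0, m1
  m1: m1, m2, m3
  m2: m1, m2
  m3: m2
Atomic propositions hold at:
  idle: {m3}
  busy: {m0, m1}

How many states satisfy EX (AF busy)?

3

AF busy: least fixpoint, start Z0 = {m0, m1}, add states with every successor in Z. Already a fixed point.
Sat(AF busy) = {m0, m1}
Sat(EX (AF busy)) = {s : some successor in {m0, m1}} = {m0, m1, m2}
|Sat(EX (AF busy))| = |{m0, m1, m2}| = 3.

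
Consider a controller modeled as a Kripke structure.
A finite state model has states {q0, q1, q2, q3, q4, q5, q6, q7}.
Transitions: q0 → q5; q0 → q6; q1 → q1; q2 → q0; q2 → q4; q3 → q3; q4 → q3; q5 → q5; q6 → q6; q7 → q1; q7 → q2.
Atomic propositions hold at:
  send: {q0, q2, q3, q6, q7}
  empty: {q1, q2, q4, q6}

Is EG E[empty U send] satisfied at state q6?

E[empty U send]: least fixpoint, start Z0 = Sat(send) = {q0, q2, q3, q6, q7}, add states in Sat(empty) with some successor in Z. Z1 = {q0, q2, q3, q4, q6, q7}; fixed.
Sat(E[empty U send]) = {q0, q2, q3, q4, q6, q7}
EG E[empty U send]: greatest fixpoint, start Z0 = {q0, q2, q3, q4, q6, q7}, keep only states in Sat with some successor in Z. Already a fixed point.
Sat(EG E[empty U send]) = {q0, q2, q3, q4, q6, q7}
q6 ∈ Sat(EG E[empty U send]) = {q0, q2, q3, q4, q6, q7}, so the formula holds at q6.

Yes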